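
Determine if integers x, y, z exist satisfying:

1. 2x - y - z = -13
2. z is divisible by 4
Yes

Take x = -6, y = 1, z = 0. Substituting into each constraint:
  (1) 2(-6) + (-1) + 0 = -13 ✓
  (2) 0 = 4 × 0, remainder 0 ✓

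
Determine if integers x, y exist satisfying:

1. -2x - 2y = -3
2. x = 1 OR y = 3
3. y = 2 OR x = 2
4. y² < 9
No

Even the single constraint (-2x - 2y = -3) is infeasible over the integers.

  - -2x - 2y = -3: every term on the left is divisible by 2, so the LHS ≡ 0 (mod 2), but the RHS -3 is not — no integer solution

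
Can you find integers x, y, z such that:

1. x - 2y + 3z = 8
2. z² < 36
Yes

Take x = 0, y = -4, z = 0. Substituting into each constraint:
  (1) 0 - 2(-4) + 3(0) = 8 ✓
  (2) z² = (0)² = 0, and 0 < 36 ✓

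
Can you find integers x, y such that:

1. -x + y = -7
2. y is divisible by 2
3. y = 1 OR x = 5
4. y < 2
Yes

Take x = 5, y = -2. Substituting into each constraint:
  (1) (-5) + (-2) = -7 ✓
  (2) -2 = 2 × -1, remainder 0 ✓
  (3) x = 5, target 5 ✓ (second branch holds)
  (4) -2 < 2 ✓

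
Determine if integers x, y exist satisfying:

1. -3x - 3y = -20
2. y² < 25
No

Even the single constraint (-3x - 3y = -20) is infeasible over the integers.

  - -3x - 3y = -20: every term on the left is divisible by 3, so the LHS ≡ 0 (mod 3), but the RHS -20 is not — no integer solution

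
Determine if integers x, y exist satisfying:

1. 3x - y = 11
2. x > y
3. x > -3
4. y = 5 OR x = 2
Yes

Take x = 2, y = -5. Substituting into each constraint:
  (1) 3(2) + 5 = 11 ✓
  (2) 2 > -5 ✓
  (3) 2 > -3 ✓
  (4) x = 2, target 2 ✓ (second branch holds)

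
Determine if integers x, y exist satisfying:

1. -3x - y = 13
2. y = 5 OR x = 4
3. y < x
Yes

Take x = 4, y = -25. Substituting into each constraint:
  (1) -3(4) + 25 = 13 ✓
  (2) x = 4, target 4 ✓ (second branch holds)
  (3) -25 < 4 ✓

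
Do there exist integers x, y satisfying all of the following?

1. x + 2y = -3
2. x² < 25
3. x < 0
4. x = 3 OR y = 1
No

The full constraint system is jointly infeasible over the integers. Each constraint and what it forces:

  - x + 2y = -3: is a linear equation tying the variables together
  - x² < 25: restricts x to |x| ≤ 4
  - x < 0: bounds one variable relative to a constant
  - x = 3 OR y = 1: forces a choice: either x = 3 or y = 1

Split on the disjunction (x = 3 OR y = 1):
  • If x = 3: this contradicts the bound x ≤ -1.
  • If y = 1: the equation forces x = -5, but x² < 25 requires |x| ≤ 4.
Both branches are infeasible, so the system has no integer solution.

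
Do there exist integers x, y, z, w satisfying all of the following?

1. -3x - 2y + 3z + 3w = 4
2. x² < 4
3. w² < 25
Yes

Take x = 0, y = -2, z = 0, w = 0. Substituting into each constraint:
  (1) -3(0) - 2(-2) + 3(0) + 3(0) = 4 ✓
  (2) x² = (0)² = 0, and 0 < 4 ✓
  (3) w² = (0)² = 0, and 0 < 25 ✓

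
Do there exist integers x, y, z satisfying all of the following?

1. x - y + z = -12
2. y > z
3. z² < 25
Yes

Take x = -11, y = 0, z = -1. Substituting into each constraint:
  (1) (-11) + 0 + (-1) = -12 ✓
  (2) 0 > -1 ✓
  (3) z² = (-1)² = 1, and 1 < 25 ✓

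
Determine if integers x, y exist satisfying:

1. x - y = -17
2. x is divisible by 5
Yes

Take x = 0, y = 17. Substituting into each constraint:
  (1) 0 + (-17) = -17 ✓
  (2) 0 = 5 × 0, remainder 0 ✓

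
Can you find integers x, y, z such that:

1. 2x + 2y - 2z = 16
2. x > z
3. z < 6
Yes

Take x = 1, y = 7, z = 0. Substituting into each constraint:
  (1) 2(1) + 2(7) - 2(0) = 16 ✓
  (2) 1 > 0 ✓
  (3) 0 < 6 ✓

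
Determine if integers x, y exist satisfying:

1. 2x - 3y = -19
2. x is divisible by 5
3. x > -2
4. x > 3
Yes

Take x = 10, y = 13. Substituting into each constraint:
  (1) 2(10) - 3(13) = -19 ✓
  (2) 10 = 5 × 2, remainder 0 ✓
  (3) 10 > -2 ✓
  (4) 10 > 3 ✓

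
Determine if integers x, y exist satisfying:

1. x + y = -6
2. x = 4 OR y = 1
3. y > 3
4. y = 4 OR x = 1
No

A contradictory subset is {x + y = -6, x = 4 OR y = 1, y > 3}. No integer assignment can satisfy these jointly:

  - x + y = -6: is a linear equation tying the variables together
  - x = 4 OR y = 1: forces a choice: either x = 4 or y = 1
  - y > 3: bounds one variable relative to a constant

Split on the disjunction (x = 4 OR y = 1):
  • If x = 4: the equation forces y = -10, which contradicts the bound y ≥ 4.
  • If y = 1: this contradicts the bound y ≥ 4.
Both branches are infeasible, so the system has no integer solution.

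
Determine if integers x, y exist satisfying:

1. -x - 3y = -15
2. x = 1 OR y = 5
Yes

Take x = 0, y = 5. Substituting into each constraint:
  (1) 0 - 3(5) = -15 ✓
  (2) y = 5, target 5 ✓ (second branch holds)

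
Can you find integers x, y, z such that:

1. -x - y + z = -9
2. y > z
Yes

Take x = 8, y = 0, z = -1. Substituting into each constraint:
  (1) (-8) + 0 + (-1) = -9 ✓
  (2) 0 > -1 ✓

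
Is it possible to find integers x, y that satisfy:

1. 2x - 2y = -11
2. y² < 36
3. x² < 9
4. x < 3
No

Even the single constraint (2x - 2y = -11) is infeasible over the integers.

  - 2x - 2y = -11: every term on the left is divisible by 2, so the LHS ≡ 0 (mod 2), but the RHS -11 is not — no integer solution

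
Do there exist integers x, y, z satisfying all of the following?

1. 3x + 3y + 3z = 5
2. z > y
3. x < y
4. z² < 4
No

Even the single constraint (3x + 3y + 3z = 5) is infeasible over the integers.

  - 3x + 3y + 3z = 5: every term on the left is divisible by 3, so the LHS ≡ 0 (mod 3), but the RHS 5 is not — no integer solution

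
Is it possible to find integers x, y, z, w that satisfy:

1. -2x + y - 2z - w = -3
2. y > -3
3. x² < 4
Yes

Take x = 0, y = -1, z = 1, w = 0. Substituting into each constraint:
  (1) -2(0) + (-1) - 2(1) + 0 = -3 ✓
  (2) -1 > -3 ✓
  (3) x² = (0)² = 0, and 0 < 4 ✓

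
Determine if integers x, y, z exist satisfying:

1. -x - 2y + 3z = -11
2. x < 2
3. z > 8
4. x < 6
Yes

Take x = 1, y = 20, z = 10. Substituting into each constraint:
  (1) (-1) - 2(20) + 3(10) = -11 ✓
  (2) 1 < 2 ✓
  (3) 10 > 8 ✓
  (4) 1 < 6 ✓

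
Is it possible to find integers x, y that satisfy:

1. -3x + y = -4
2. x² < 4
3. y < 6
Yes

Take x = 0, y = -4. Substituting into each constraint:
  (1) -3(0) + (-4) = -4 ✓
  (2) x² = (0)² = 0, and 0 < 4 ✓
  (3) -4 < 6 ✓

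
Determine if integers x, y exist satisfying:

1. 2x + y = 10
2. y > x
Yes

Take x = 3, y = 4. Substituting into each constraint:
  (1) 2(3) + 4 = 10 ✓
  (2) 4 > 3 ✓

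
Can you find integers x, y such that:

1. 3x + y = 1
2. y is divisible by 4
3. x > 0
Yes

Take x = 3, y = -8. Substituting into each constraint:
  (1) 3(3) + (-8) = 1 ✓
  (2) -8 = 4 × -2, remainder 0 ✓
  (3) 3 > 0 ✓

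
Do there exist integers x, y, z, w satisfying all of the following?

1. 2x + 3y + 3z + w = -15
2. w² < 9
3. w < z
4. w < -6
No

A contradictory subset is {w² < 9, w < -6}. No integer assignment can satisfy these jointly:

  - w² < 9: restricts w to |w| ≤ 2
  - w < -6: bounds one variable relative to a constant

Direct contradiction: the bounds on w require w ≥ -2 and w ≤ -7 simultaneously, which is empty.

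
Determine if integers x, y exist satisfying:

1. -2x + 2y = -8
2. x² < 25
Yes

Take x = 4, y = 0. Substituting into each constraint:
  (1) -2(4) + 2(0) = -8 ✓
  (2) x² = (4)² = 16, and 16 < 25 ✓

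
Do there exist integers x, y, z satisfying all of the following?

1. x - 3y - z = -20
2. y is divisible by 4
Yes

Take x = -20, y = 0, z = 0. Substituting into each constraint:
  (1) (-20) - 3(0) + 0 = -20 ✓
  (2) 0 = 4 × 0, remainder 0 ✓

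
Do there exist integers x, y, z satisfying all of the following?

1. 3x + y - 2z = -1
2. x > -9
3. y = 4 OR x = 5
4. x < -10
No

A contradictory subset is {x > -9, x < -10}. No integer assignment can satisfy these jointly:

  - x > -9: bounds one variable relative to a constant
  - x < -10: bounds one variable relative to a constant

Direct contradiction: the bounds on x require x ≥ -8 and x ≤ -11 simultaneously, which is empty.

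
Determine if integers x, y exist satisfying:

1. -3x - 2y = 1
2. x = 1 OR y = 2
Yes

Take x = 1, y = -2. Substituting into each constraint:
  (1) -3(1) - 2(-2) = 1 ✓
  (2) x = 1, target 1 ✓ (first branch holds)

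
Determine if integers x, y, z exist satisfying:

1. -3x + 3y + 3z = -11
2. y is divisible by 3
No

Even the single constraint (-3x + 3y + 3z = -11) is infeasible over the integers.

  - -3x + 3y + 3z = -11: every term on the left is divisible by 3, so the LHS ≡ 0 (mod 3), but the RHS -11 is not — no integer solution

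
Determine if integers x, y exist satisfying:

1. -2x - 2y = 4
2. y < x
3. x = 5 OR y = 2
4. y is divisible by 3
No

The full constraint system is jointly infeasible over the integers. Each constraint and what it forces:

  - -2x - 2y = 4: is a linear equation tying the variables together
  - y < x: bounds one variable relative to another variable
  - x = 5 OR y = 2: forces a choice: either x = 5 or y = 2
  - y is divisible by 3: restricts y to multiples of 3

Split on the disjunction (x = 5 OR y = 2):
  • If x = 5: with x = 5, writing y = 3y', every remaining term of the linear equation is divisible by 6, so the left side is ≡ 0 (mod 6); but the right side 14 ≡ 2 (mod 6). No integers can satisfy it.
  • If y = 2: this contradicts the divisibility constraint — 2 is not a multiple of 3.
Both branches are infeasible, so the system has no integer solution.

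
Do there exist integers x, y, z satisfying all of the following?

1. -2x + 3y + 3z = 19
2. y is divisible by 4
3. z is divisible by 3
Yes

Take x = 1, y = 4, z = 3. Substituting into each constraint:
  (1) -2(1) + 3(4) + 3(3) = 19 ✓
  (2) 4 = 4 × 1, remainder 0 ✓
  (3) 3 = 3 × 1, remainder 0 ✓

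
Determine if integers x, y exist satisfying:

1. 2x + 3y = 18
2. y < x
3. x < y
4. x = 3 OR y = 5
No

A contradictory subset is {y < x, x < y}. No integer assignment can satisfy these jointly:

  - y < x: bounds one variable relative to another variable
  - x < y: bounds one variable relative to another variable

Direct contradiction: x > y and y > x cannot both hold.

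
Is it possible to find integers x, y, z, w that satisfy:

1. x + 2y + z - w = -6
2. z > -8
Yes

Take x = 0, y = -3, z = 0, w = 0. Substituting into each constraint:
  (1) 0 + 2(-3) + 0 + 0 = -6 ✓
  (2) 0 > -8 ✓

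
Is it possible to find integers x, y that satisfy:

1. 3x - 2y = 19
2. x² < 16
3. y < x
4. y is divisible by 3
No

A contradictory subset is {3x - 2y = 19, y is divisible by 3}. No integer assignment can satisfy these jointly:

  - 3x - 2y = 19: is a linear equation tying the variables together
  - y is divisible by 3: restricts y to multiples of 3

Modular obstruction: writing y = 3y', every remaining term of the linear equation is divisible by 3, so the left side is ≡ 0 (mod 3); but the right side 19 ≡ 1 (mod 3). No integers can satisfy it.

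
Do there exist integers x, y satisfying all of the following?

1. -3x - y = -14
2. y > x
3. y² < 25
No

The full constraint system is jointly infeasible over the integers. Each constraint and what it forces:

  - -3x - y = -14: is a linear equation tying the variables together
  - y > x: bounds one variable relative to another variable
  - y² < 25: restricts y to |y| ≤ 4

Propagating the comparison: x < y and y ≤ 4 give x ≤ 3. Range argument: with x ∈ [−∞, 3], y ∈ [-4, 4], the left side of the equation is at least -13, but the right side is -14 < -13. No integer solution exists.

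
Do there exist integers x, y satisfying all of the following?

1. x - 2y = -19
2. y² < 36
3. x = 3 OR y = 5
Yes

Take x = -9, y = 5. Substituting into each constraint:
  (1) (-9) - 2(5) = -19 ✓
  (2) y² = (5)² = 25, and 25 < 36 ✓
  (3) y = 5, target 5 ✓ (second branch holds)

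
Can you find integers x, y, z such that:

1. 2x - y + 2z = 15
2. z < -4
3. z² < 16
No

A contradictory subset is {z < -4, z² < 16}. No integer assignment can satisfy these jointly:

  - z < -4: bounds one variable relative to a constant
  - z² < 16: restricts z to |z| ≤ 3

Direct contradiction: the bounds on z require z ≥ -3 and z ≤ -5 simultaneously, which is empty.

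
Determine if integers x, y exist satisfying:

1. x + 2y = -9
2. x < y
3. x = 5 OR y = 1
Yes

Take x = -11, y = 1. Substituting into each constraint:
  (1) (-11) + 2(1) = -9 ✓
  (2) -11 < 1 ✓
  (3) y = 1, target 1 ✓ (second branch holds)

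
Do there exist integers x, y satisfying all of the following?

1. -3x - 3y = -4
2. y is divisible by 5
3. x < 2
No

Even the single constraint (-3x - 3y = -4) is infeasible over the integers.

  - -3x - 3y = -4: every term on the left is divisible by 3, so the LHS ≡ 0 (mod 3), but the RHS -4 is not — no integer solution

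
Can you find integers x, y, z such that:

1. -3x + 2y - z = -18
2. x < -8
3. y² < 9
Yes

Take x = -9, y = 0, z = 45. Substituting into each constraint:
  (1) -3(-9) + 2(0) + (-45) = -18 ✓
  (2) -9 < -8 ✓
  (3) y² = (0)² = 0, and 0 < 9 ✓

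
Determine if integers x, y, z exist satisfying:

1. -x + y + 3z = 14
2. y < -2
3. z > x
Yes

Take x = 7, y = -3, z = 8. Substituting into each constraint:
  (1) (-7) + (-3) + 3(8) = 14 ✓
  (2) -3 < -2 ✓
  (3) 8 > 7 ✓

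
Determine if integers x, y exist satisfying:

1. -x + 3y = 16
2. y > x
Yes

Take x = 5, y = 7. Substituting into each constraint:
  (1) (-5) + 3(7) = 16 ✓
  (2) 7 > 5 ✓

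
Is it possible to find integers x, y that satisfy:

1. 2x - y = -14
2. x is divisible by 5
Yes

Take x = 0, y = 14. Substituting into each constraint:
  (1) 2(0) + (-14) = -14 ✓
  (2) 0 = 5 × 0, remainder 0 ✓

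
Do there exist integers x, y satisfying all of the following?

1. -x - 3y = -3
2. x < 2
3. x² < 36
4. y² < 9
Yes

Take x = 0, y = 1. Substituting into each constraint:
  (1) 0 - 3(1) = -3 ✓
  (2) 0 < 2 ✓
  (3) x² = (0)² = 0, and 0 < 36 ✓
  (4) y² = (1)² = 1, and 1 < 9 ✓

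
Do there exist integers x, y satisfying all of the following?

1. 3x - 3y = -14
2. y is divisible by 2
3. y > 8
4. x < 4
No

Even the single constraint (3x - 3y = -14) is infeasible over the integers.

  - 3x - 3y = -14: every term on the left is divisible by 3, so the LHS ≡ 0 (mod 3), but the RHS -14 is not — no integer solution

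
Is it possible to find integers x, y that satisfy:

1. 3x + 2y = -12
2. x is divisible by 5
Yes

Take x = 0, y = -6. Substituting into each constraint:
  (1) 3(0) + 2(-6) = -12 ✓
  (2) 0 = 5 × 0, remainder 0 ✓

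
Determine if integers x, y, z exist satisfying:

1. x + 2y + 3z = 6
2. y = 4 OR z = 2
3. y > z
Yes

Take x = -6, y = 3, z = 2. Substituting into each constraint:
  (1) (-6) + 2(3) + 3(2) = 6 ✓
  (2) z = 2, target 2 ✓ (second branch holds)
  (3) 3 > 2 ✓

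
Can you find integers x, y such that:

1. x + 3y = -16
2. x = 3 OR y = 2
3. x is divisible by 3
No

A contradictory subset is {x + 3y = -16, x is divisible by 3}. No integer assignment can satisfy these jointly:

  - x + 3y = -16: is a linear equation tying the variables together
  - x is divisible by 3: restricts x to multiples of 3

Modular obstruction: writing x = 3x', every remaining term of the linear equation is divisible by 3, so the left side is ≡ 0 (mod 3); but the right side -16 ≡ 2 (mod 3). No integers can satisfy it.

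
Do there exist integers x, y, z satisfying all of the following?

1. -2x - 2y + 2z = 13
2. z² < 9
No

Even the single constraint (-2x - 2y + 2z = 13) is infeasible over the integers.

  - -2x - 2y + 2z = 13: every term on the left is divisible by 2, so the LHS ≡ 0 (mod 2), but the RHS 13 is not — no integer solution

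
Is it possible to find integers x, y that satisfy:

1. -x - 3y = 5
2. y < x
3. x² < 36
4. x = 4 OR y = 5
Yes

Take x = 4, y = -3. Substituting into each constraint:
  (1) (-4) - 3(-3) = 5 ✓
  (2) -3 < 4 ✓
  (3) x² = (4)² = 16, and 16 < 36 ✓
  (4) x = 4, target 4 ✓ (first branch holds)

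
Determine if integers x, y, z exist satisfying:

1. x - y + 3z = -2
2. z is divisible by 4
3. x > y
Yes

Take x = 10, y = 0, z = -4. Substituting into each constraint:
  (1) 10 + 0 + 3(-4) = -2 ✓
  (2) -4 = 4 × -1, remainder 0 ✓
  (3) 10 > 0 ✓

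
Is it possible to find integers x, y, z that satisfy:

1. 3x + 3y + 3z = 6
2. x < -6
Yes

Take x = -7, y = 9, z = 0. Substituting into each constraint:
  (1) 3(-7) + 3(9) + 3(0) = 6 ✓
  (2) -7 < -6 ✓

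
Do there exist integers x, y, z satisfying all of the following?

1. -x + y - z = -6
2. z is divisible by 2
Yes

Take x = 6, y = 0, z = 0. Substituting into each constraint:
  (1) (-6) + 0 + 0 = -6 ✓
  (2) 0 = 2 × 0, remainder 0 ✓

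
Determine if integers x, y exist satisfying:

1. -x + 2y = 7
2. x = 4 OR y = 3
Yes

Take x = -1, y = 3. Substituting into each constraint:
  (1) 1 + 2(3) = 7 ✓
  (2) y = 3, target 3 ✓ (second branch holds)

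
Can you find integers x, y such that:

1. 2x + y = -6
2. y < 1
Yes

Take x = 0, y = -6. Substituting into each constraint:
  (1) 2(0) + (-6) = -6 ✓
  (2) -6 < 1 ✓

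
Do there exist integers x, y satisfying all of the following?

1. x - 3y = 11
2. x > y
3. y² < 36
Yes

Take x = 2, y = -3. Substituting into each constraint:
  (1) 2 - 3(-3) = 11 ✓
  (2) 2 > -3 ✓
  (3) y² = (-3)² = 9, and 9 < 36 ✓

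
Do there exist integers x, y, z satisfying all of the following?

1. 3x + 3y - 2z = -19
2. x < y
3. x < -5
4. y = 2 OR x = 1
Yes

Take x = -7, y = 2, z = 2. Substituting into each constraint:
  (1) 3(-7) + 3(2) - 2(2) = -19 ✓
  (2) -7 < 2 ✓
  (3) -7 < -5 ✓
  (4) y = 2, target 2 ✓ (first branch holds)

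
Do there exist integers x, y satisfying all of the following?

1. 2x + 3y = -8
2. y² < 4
Yes

Take x = -4, y = 0. Substituting into each constraint:
  (1) 2(-4) + 3(0) = -8 ✓
  (2) y² = (0)² = 0, and 0 < 4 ✓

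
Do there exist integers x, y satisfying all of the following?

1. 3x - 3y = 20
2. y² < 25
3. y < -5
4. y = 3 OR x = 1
No

Even the single constraint (3x - 3y = 20) is infeasible over the integers.

  - 3x - 3y = 20: every term on the left is divisible by 3, so the LHS ≡ 0 (mod 3), but the RHS 20 is not — no integer solution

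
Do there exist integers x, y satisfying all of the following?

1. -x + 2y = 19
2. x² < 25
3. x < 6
Yes

Take x = 1, y = 10. Substituting into each constraint:
  (1) (-1) + 2(10) = 19 ✓
  (2) x² = (1)² = 1, and 1 < 25 ✓
  (3) 1 < 6 ✓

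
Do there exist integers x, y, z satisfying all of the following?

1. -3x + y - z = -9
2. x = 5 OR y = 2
Yes

Take x = 0, y = 2, z = 11. Substituting into each constraint:
  (1) -3(0) + 2 + (-11) = -9 ✓
  (2) y = 2, target 2 ✓ (second branch holds)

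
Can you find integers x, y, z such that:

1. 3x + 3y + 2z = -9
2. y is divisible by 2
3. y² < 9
Yes

Take x = -3, y = 0, z = 0. Substituting into each constraint:
  (1) 3(-3) + 3(0) + 2(0) = -9 ✓
  (2) 0 = 2 × 0, remainder 0 ✓
  (3) y² = (0)² = 0, and 0 < 9 ✓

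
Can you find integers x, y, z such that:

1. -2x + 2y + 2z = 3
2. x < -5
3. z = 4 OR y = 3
No

Even the single constraint (-2x + 2y + 2z = 3) is infeasible over the integers.

  - -2x + 2y + 2z = 3: every term on the left is divisible by 2, so the LHS ≡ 0 (mod 2), but the RHS 3 is not — no integer solution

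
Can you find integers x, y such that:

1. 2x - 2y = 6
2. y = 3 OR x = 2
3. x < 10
Yes

Take x = 2, y = -1. Substituting into each constraint:
  (1) 2(2) - 2(-1) = 6 ✓
  (2) x = 2, target 2 ✓ (second branch holds)
  (3) 2 < 10 ✓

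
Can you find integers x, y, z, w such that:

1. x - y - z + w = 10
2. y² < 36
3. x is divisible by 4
Yes

Take x = 0, y = 0, z = 0, w = 10. Substituting into each constraint:
  (1) 0 + 0 + 0 + 10 = 10 ✓
  (2) y² = (0)² = 0, and 0 < 36 ✓
  (3) 0 = 4 × 0, remainder 0 ✓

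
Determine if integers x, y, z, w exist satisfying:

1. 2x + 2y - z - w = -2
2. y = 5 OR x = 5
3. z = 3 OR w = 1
Yes

Take x = -5, y = 5, z = 1, w = 1. Substituting into each constraint:
  (1) 2(-5) + 2(5) + (-1) + (-1) = -2 ✓
  (2) y = 5, target 5 ✓ (first branch holds)
  (3) w = 1, target 1 ✓ (second branch holds)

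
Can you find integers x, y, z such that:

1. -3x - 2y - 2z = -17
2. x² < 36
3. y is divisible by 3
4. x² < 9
Yes

Take x = 1, y = 6, z = 1. Substituting into each constraint:
  (1) -3(1) - 2(6) - 2(1) = -17 ✓
  (2) x² = (1)² = 1, and 1 < 36 ✓
  (3) 6 = 3 × 2, remainder 0 ✓
  (4) x² = (1)² = 1, and 1 < 9 ✓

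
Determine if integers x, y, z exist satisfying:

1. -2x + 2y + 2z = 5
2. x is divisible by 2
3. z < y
No

Even the single constraint (-2x + 2y + 2z = 5) is infeasible over the integers.

  - -2x + 2y + 2z = 5: every term on the left is divisible by 2, so the LHS ≡ 0 (mod 2), but the RHS 5 is not — no integer solution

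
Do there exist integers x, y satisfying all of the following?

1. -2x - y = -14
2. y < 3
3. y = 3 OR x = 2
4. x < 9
No

A contradictory subset is {-2x - y = -14, y < 3, y = 3 OR x = 2}. No integer assignment can satisfy these jointly:

  - -2x - y = -14: is a linear equation tying the variables together
  - y < 3: bounds one variable relative to a constant
  - y = 3 OR x = 2: forces a choice: either y = 3 or x = 2

Split on the disjunction (y = 3 OR x = 2):
  • If y = 3: this contradicts the bound y ≤ 2.
  • If x = 2: the equation forces y = 10, which contradicts the bound y ≤ 2.
Both branches are infeasible, so the system has no integer solution.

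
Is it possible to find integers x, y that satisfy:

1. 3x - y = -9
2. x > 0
Yes

Take x = 1, y = 12. Substituting into each constraint:
  (1) 3(1) + (-12) = -9 ✓
  (2) 1 > 0 ✓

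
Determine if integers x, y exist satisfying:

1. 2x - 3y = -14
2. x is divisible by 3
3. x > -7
No

A contradictory subset is {2x - 3y = -14, x is divisible by 3}. No integer assignment can satisfy these jointly:

  - 2x - 3y = -14: is a linear equation tying the variables together
  - x is divisible by 3: restricts x to multiples of 3

Modular obstruction: writing x = 3x', every remaining term of the linear equation is divisible by 3, so the left side is ≡ 0 (mod 3); but the right side -14 ≡ 1 (mod 3). No integers can satisfy it.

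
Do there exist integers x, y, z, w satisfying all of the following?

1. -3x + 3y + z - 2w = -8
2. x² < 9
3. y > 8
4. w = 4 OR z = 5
Yes

Take x = -1, y = 10, z = 5, w = 23. Substituting into each constraint:
  (1) -3(-1) + 3(10) + 5 - 2(23) = -8 ✓
  (2) x² = (-1)² = 1, and 1 < 9 ✓
  (3) 10 > 8 ✓
  (4) z = 5, target 5 ✓ (second branch holds)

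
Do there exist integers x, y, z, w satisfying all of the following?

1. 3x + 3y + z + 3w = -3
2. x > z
Yes

Take x = 1, y = -2, z = 0, w = 0. Substituting into each constraint:
  (1) 3(1) + 3(-2) + 0 + 3(0) = -3 ✓
  (2) 1 > 0 ✓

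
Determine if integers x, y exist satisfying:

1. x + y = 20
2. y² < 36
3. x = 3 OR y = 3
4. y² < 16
Yes

Take x = 17, y = 3. Substituting into each constraint:
  (1) 17 + 3 = 20 ✓
  (2) y² = (3)² = 9, and 9 < 36 ✓
  (3) y = 3, target 3 ✓ (second branch holds)
  (4) y² = (3)² = 9, and 9 < 16 ✓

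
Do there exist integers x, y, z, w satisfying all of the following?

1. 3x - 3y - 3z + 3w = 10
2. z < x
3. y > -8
No

Even the single constraint (3x - 3y - 3z + 3w = 10) is infeasible over the integers.

  - 3x - 3y - 3z + 3w = 10: every term on the left is divisible by 3, so the LHS ≡ 0 (mod 3), but the RHS 10 is not — no integer solution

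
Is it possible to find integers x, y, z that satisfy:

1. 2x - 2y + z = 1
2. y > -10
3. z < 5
Yes

Take x = 0, y = 0, z = 1. Substituting into each constraint:
  (1) 2(0) - 2(0) + 1 = 1 ✓
  (2) 0 > -10 ✓
  (3) 1 < 5 ✓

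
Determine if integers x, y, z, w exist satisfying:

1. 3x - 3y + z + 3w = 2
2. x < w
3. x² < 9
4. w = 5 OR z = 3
Yes

Take x = 2, y = 8, z = 5, w = 5. Substituting into each constraint:
  (1) 3(2) - 3(8) + 5 + 3(5) = 2 ✓
  (2) 2 < 5 ✓
  (3) x² = (2)² = 4, and 4 < 9 ✓
  (4) w = 5, target 5 ✓ (first branch holds)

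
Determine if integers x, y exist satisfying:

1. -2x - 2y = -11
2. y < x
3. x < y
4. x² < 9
No

Even the single constraint (-2x - 2y = -11) is infeasible over the integers.

  - -2x - 2y = -11: every term on the left is divisible by 2, so the LHS ≡ 0 (mod 2), but the RHS -11 is not — no integer solution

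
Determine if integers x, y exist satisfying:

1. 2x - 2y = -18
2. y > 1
Yes

Take x = 0, y = 9. Substituting into each constraint:
  (1) 2(0) - 2(9) = -18 ✓
  (2) 9 > 1 ✓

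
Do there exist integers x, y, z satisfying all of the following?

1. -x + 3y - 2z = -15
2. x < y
Yes

Take x = -1, y = 0, z = 8. Substituting into each constraint:
  (1) 1 + 3(0) - 2(8) = -15 ✓
  (2) -1 < 0 ✓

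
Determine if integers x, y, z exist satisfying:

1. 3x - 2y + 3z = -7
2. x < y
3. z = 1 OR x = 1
Yes

Take x = 1, y = 2, z = -2. Substituting into each constraint:
  (1) 3(1) - 2(2) + 3(-2) = -7 ✓
  (2) 1 < 2 ✓
  (3) x = 1, target 1 ✓ (second branch holds)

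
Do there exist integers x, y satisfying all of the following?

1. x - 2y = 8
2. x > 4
Yes

Take x = 6, y = -1. Substituting into each constraint:
  (1) 6 - 2(-1) = 8 ✓
  (2) 6 > 4 ✓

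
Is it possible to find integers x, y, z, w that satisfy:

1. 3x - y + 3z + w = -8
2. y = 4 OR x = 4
Yes

Take x = 0, y = 4, z = -2, w = 2. Substituting into each constraint:
  (1) 3(0) + (-4) + 3(-2) + 2 = -8 ✓
  (2) y = 4, target 4 ✓ (first branch holds)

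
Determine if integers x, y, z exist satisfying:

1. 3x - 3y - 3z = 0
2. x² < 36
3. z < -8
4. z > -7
No

A contradictory subset is {z < -8, z > -7}. No integer assignment can satisfy these jointly:

  - z < -8: bounds one variable relative to a constant
  - z > -7: bounds one variable relative to a constant

Direct contradiction: the bounds on z require z ≥ -6 and z ≤ -9 simultaneously, which is empty.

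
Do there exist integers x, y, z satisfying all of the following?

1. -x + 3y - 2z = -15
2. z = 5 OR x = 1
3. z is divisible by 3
No

The full constraint system is jointly infeasible over the integers. Each constraint and what it forces:

  - -x + 3y - 2z = -15: is a linear equation tying the variables together
  - z = 5 OR x = 1: forces a choice: either z = 5 or x = 1
  - z is divisible by 3: restricts z to multiples of 3

Split on the disjunction (z = 5 OR x = 1):
  • If z = 5: this contradicts the divisibility constraint — 5 is not a multiple of 3.
  • If x = 1: with x = 1, writing z = 3z', every remaining term of the linear equation is divisible by 3, so the left side is ≡ 0 (mod 3); but the right side -14 ≡ 1 (mod 3). No integers can satisfy it.
Both branches are infeasible, so the system has no integer solution.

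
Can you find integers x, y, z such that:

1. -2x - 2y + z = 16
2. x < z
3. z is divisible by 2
Yes

Take x = -1, y = -7, z = 0. Substituting into each constraint:
  (1) -2(-1) - 2(-7) + 0 = 16 ✓
  (2) -1 < 0 ✓
  (3) 0 = 2 × 0, remainder 0 ✓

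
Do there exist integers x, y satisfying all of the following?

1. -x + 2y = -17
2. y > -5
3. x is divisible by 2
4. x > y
No

A contradictory subset is {-x + 2y = -17, x is divisible by 2}. No integer assignment can satisfy these jointly:

  - -x + 2y = -17: is a linear equation tying the variables together
  - x is divisible by 2: restricts x to multiples of 2

Modular obstruction: writing x = 2x', every remaining term of the linear equation is divisible by 2, so the left side is ≡ 0 (mod 2); but the right side -17 ≡ 1 (mod 2). No integers can satisfy it.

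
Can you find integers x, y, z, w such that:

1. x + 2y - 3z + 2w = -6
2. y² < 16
Yes

Take x = 0, y = 0, z = 2, w = 0. Substituting into each constraint:
  (1) 0 + 2(0) - 3(2) + 2(0) = -6 ✓
  (2) y² = (0)² = 0, and 0 < 16 ✓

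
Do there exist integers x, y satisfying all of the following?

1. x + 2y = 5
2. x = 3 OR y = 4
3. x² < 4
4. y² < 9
No

A contradictory subset is {x = 3 OR y = 4, x² < 4, y² < 9}. No integer assignment can satisfy these jointly:

  - x = 3 OR y = 4: forces a choice: either x = 3 or y = 4
  - x² < 4: restricts x to |x| ≤ 1
  - y² < 9: restricts y to |y| ≤ 2

Split on the disjunction (x = 3 OR y = 4):
  • If x = 3: this contradicts x² < 4, which requires |x| ≤ 1.
  • If y = 4: this contradicts y² < 9, which requires |y| ≤ 2.
Both branches are infeasible, so the system has no integer solution.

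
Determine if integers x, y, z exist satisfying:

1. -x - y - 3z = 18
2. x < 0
Yes

Take x = -1, y = -17, z = 0. Substituting into each constraint:
  (1) 1 + 17 - 3(0) = 18 ✓
  (2) -1 < 0 ✓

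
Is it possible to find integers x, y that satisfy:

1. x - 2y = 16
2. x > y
Yes

Take x = 0, y = -8. Substituting into each constraint:
  (1) 0 - 2(-8) = 16 ✓
  (2) 0 > -8 ✓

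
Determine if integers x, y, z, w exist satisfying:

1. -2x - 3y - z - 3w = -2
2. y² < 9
Yes

Take x = 0, y = 0, z = 2, w = 0. Substituting into each constraint:
  (1) -2(0) - 3(0) + (-2) - 3(0) = -2 ✓
  (2) y² = (0)² = 0, and 0 < 9 ✓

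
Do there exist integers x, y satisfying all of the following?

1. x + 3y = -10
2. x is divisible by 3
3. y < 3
No

A contradictory subset is {x + 3y = -10, x is divisible by 3}. No integer assignment can satisfy these jointly:

  - x + 3y = -10: is a linear equation tying the variables together
  - x is divisible by 3: restricts x to multiples of 3

Modular obstruction: writing x = 3x', every remaining term of the linear equation is divisible by 3, so the left side is ≡ 0 (mod 3); but the right side -10 ≡ 2 (mod 3). No integers can satisfy it.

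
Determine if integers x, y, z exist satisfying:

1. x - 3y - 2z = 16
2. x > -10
Yes

Take x = 16, y = 0, z = 0. Substituting into each constraint:
  (1) 16 - 3(0) - 2(0) = 16 ✓
  (2) 16 > -10 ✓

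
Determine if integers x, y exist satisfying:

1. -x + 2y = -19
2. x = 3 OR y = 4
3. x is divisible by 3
Yes

Take x = 3, y = -8. Substituting into each constraint:
  (1) (-3) + 2(-8) = -19 ✓
  (2) x = 3, target 3 ✓ (first branch holds)
  (3) 3 = 3 × 1, remainder 0 ✓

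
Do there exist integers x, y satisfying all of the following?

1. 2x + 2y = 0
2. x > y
Yes

Take x = 1, y = -1. Substituting into each constraint:
  (1) 2(1) + 2(-1) = 0 ✓
  (2) 1 > -1 ✓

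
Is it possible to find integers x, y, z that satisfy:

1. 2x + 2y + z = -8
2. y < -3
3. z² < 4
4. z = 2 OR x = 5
Yes

Take x = 5, y = -9, z = 0. Substituting into each constraint:
  (1) 2(5) + 2(-9) + 0 = -8 ✓
  (2) -9 < -3 ✓
  (3) z² = (0)² = 0, and 0 < 4 ✓
  (4) x = 5, target 5 ✓ (second branch holds)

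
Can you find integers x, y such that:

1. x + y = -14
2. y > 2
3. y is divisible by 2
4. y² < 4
No

A contradictory subset is {y > 2, y² < 4}. No integer assignment can satisfy these jointly:

  - y > 2: bounds one variable relative to a constant
  - y² < 4: restricts y to |y| ≤ 1

Direct contradiction: the bounds on y require y ≥ 3 and y ≤ 1 simultaneously, which is empty.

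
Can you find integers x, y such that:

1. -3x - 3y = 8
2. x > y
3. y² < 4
No

Even the single constraint (-3x - 3y = 8) is infeasible over the integers.

  - -3x - 3y = 8: every term on the left is divisible by 3, so the LHS ≡ 0 (mod 3), but the RHS 8 is not — no integer solution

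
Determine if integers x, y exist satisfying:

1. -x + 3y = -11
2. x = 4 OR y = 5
Yes

Take x = 26, y = 5. Substituting into each constraint:
  (1) (-26) + 3(5) = -11 ✓
  (2) y = 5, target 5 ✓ (second branch holds)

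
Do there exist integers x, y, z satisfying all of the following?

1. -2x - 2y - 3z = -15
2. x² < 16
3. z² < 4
Yes

Take x = 0, y = 6, z = 1. Substituting into each constraint:
  (1) -2(0) - 2(6) - 3(1) = -15 ✓
  (2) x² = (0)² = 0, and 0 < 16 ✓
  (3) z² = (1)² = 1, and 1 < 4 ✓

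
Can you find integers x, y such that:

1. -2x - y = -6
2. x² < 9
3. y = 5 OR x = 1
Yes

Take x = 1, y = 4. Substituting into each constraint:
  (1) -2(1) + (-4) = -6 ✓
  (2) x² = (1)² = 1, and 1 < 9 ✓
  (3) x = 1, target 1 ✓ (second branch holds)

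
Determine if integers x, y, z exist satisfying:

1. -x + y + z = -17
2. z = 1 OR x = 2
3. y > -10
Yes

Take x = 2, y = -9, z = -6. Substituting into each constraint:
  (1) (-2) + (-9) + (-6) = -17 ✓
  (2) x = 2, target 2 ✓ (second branch holds)
  (3) -9 > -10 ✓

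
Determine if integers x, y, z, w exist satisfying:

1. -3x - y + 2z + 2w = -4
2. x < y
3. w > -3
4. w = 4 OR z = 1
Yes

Take x = -2, y = 0, z = -9, w = 4. Substituting into each constraint:
  (1) -3(-2) + 0 + 2(-9) + 2(4) = -4 ✓
  (2) -2 < 0 ✓
  (3) 4 > -3 ✓
  (4) w = 4, target 4 ✓ (first branch holds)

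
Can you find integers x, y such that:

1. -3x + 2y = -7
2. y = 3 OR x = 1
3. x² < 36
Yes

Take x = 1, y = -2. Substituting into each constraint:
  (1) -3(1) + 2(-2) = -7 ✓
  (2) x = 1, target 1 ✓ (second branch holds)
  (3) x² = (1)² = 1, and 1 < 36 ✓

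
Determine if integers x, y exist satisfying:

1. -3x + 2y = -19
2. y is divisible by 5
Yes

Take x = 3, y = -5. Substituting into each constraint:
  (1) -3(3) + 2(-5) = -19 ✓
  (2) -5 = 5 × -1, remainder 0 ✓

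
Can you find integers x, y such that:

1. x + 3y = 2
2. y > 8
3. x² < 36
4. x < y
No

A contradictory subset is {x + 3y = 2, y > 8, x² < 36}. No integer assignment can satisfy these jointly:

  - x + 3y = 2: is a linear equation tying the variables together
  - y > 8: bounds one variable relative to a constant
  - x² < 36: restricts x to |x| ≤ 5

Range argument: with x ∈ [-5, 5], y ∈ [9, ∞], the left side of the equation is at least 22, but the right side is 2 < 22. No integer solution exists.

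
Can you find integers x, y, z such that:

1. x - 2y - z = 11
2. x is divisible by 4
Yes

Take x = 0, y = -6, z = 1. Substituting into each constraint:
  (1) 0 - 2(-6) + (-1) = 11 ✓
  (2) 0 = 4 × 0, remainder 0 ✓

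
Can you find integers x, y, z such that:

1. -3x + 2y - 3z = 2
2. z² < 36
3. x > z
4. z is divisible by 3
Yes

Take x = 2, y = 4, z = 0. Substituting into each constraint:
  (1) -3(2) + 2(4) - 3(0) = 2 ✓
  (2) z² = (0)² = 0, and 0 < 36 ✓
  (3) 2 > 0 ✓
  (4) 0 = 3 × 0, remainder 0 ✓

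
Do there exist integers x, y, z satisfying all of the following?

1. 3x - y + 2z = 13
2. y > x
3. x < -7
Yes

Take x = -9, y = 0, z = 20. Substituting into each constraint:
  (1) 3(-9) + 0 + 2(20) = 13 ✓
  (2) 0 > -9 ✓
  (3) -9 < -7 ✓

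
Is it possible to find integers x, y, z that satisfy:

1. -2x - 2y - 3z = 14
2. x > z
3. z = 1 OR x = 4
Yes

Take x = 4, y = -14, z = 2. Substituting into each constraint:
  (1) -2(4) - 2(-14) - 3(2) = 14 ✓
  (2) 4 > 2 ✓
  (3) x = 4, target 4 ✓ (second branch holds)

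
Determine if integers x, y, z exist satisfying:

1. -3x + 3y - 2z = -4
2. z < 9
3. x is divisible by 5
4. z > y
Yes

Take x = 0, y = -2, z = -1. Substituting into each constraint:
  (1) -3(0) + 3(-2) - 2(-1) = -4 ✓
  (2) -1 < 9 ✓
  (3) 0 = 5 × 0, remainder 0 ✓
  (4) -1 > -2 ✓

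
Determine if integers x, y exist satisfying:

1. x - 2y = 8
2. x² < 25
Yes

Take x = 0, y = -4. Substituting into each constraint:
  (1) 0 - 2(-4) = 8 ✓
  (2) x² = (0)² = 0, and 0 < 25 ✓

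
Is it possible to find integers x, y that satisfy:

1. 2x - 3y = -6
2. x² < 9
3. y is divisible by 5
No

The full constraint system is jointly infeasible over the integers. Each constraint and what it forces:

  - 2x - 3y = -6: is a linear equation tying the variables together
  - x² < 9: restricts x to |x| ≤ 2
  - y is divisible by 5: restricts y to multiples of 5

The bounds confine x to {-2, -1, 0, 1, 2}. For each value, substitute into the equation:
  • x = -2: the equation gives -3y = -2, so y would not be an integer.
  • x = -1: the equation gives -3y = -4, so y would not be an integer.
  • x = 0: the equation forces y = 2, but 5 does not divide 2.
  • x = 1: the equation gives -3y = -8, so y would not be an integer.
  • x = 2: the equation gives -3y = -10, so y would not be an integer.
Every case fails, so no integer solution exists.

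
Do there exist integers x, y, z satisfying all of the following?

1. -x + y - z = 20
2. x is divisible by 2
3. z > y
Yes

Take x = -22, y = 0, z = 2. Substituting into each constraint:
  (1) 22 + 0 + (-2) = 20 ✓
  (2) -22 = 2 × -11, remainder 0 ✓
  (3) 2 > 0 ✓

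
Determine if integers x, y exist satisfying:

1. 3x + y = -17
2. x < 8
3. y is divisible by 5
Yes

Take x = -4, y = -5. Substituting into each constraint:
  (1) 3(-4) + (-5) = -17 ✓
  (2) -4 < 8 ✓
  (3) -5 = 5 × -1, remainder 0 ✓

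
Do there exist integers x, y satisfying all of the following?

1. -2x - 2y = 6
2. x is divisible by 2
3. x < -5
Yes

Take x = -6, y = 3. Substituting into each constraint:
  (1) -2(-6) - 2(3) = 6 ✓
  (2) -6 = 2 × -3, remainder 0 ✓
  (3) -6 < -5 ✓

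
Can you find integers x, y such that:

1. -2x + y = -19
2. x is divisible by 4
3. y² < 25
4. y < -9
No

A contradictory subset is {y² < 25, y < -9}. No integer assignment can satisfy these jointly:

  - y² < 25: restricts y to |y| ≤ 4
  - y < -9: bounds one variable relative to a constant

Direct contradiction: the bounds on y require y ≥ -4 and y ≤ -10 simultaneously, which is empty.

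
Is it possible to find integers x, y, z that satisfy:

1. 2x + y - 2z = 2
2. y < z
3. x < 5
Yes

Take x = 2, y = 0, z = 1. Substituting into each constraint:
  (1) 2(2) + 0 - 2(1) = 2 ✓
  (2) 0 < 1 ✓
  (3) 2 < 5 ✓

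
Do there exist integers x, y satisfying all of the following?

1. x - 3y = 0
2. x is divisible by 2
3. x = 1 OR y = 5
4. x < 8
No

A contradictory subset is {x - 3y = 0, x = 1 OR y = 5, x < 8}. No integer assignment can satisfy these jointly:

  - x - 3y = 0: is a linear equation tying the variables together
  - x = 1 OR y = 5: forces a choice: either x = 1 or y = 5
  - x < 8: bounds one variable relative to a constant

Split on the disjunction (x = 1 OR y = 5):
  • If x = 1: with x = 1, every remaining term of the linear equation is divisible by 3, so the left side is ≡ 0 (mod 3); but the right side -1 ≡ 2 (mod 3). No integers can satisfy it.
  • If y = 5: the equation forces x = 15, which contradicts the bound x ≤ 7.
Both branches are infeasible, so the system has no integer solution.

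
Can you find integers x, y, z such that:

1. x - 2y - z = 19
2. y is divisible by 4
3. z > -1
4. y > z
Yes

Take x = 30, y = 4, z = 3. Substituting into each constraint:
  (1) 30 - 2(4) + (-3) = 19 ✓
  (2) 4 = 4 × 1, remainder 0 ✓
  (3) 3 > -1 ✓
  (4) 4 > 3 ✓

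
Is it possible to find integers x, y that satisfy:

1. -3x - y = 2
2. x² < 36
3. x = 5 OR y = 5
Yes

Take x = 5, y = -17. Substituting into each constraint:
  (1) -3(5) + 17 = 2 ✓
  (2) x² = (5)² = 25, and 25 < 36 ✓
  (3) x = 5, target 5 ✓ (first branch holds)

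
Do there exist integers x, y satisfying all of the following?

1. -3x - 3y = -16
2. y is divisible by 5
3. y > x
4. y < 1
No

Even the single constraint (-3x - 3y = -16) is infeasible over the integers.

  - -3x - 3y = -16: every term on the left is divisible by 3, so the LHS ≡ 0 (mod 3), but the RHS -16 is not — no integer solution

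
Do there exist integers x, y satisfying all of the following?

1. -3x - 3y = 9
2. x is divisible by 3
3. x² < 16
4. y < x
Yes

Take x = 0, y = -3. Substituting into each constraint:
  (1) -3(0) - 3(-3) = 9 ✓
  (2) 0 = 3 × 0, remainder 0 ✓
  (3) x² = (0)² = 0, and 0 < 16 ✓
  (4) -3 < 0 ✓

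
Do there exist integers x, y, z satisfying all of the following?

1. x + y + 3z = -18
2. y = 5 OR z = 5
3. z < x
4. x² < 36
Yes

Take x = -5, y = 5, z = -6. Substituting into each constraint:
  (1) (-5) + 5 + 3(-6) = -18 ✓
  (2) y = 5, target 5 ✓ (first branch holds)
  (3) -6 < -5 ✓
  (4) x² = (-5)² = 25, and 25 < 36 ✓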